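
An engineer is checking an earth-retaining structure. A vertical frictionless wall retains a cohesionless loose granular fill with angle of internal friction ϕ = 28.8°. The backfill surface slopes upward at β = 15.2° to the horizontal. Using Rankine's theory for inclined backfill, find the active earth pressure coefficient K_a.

0.395

K_a = cos β · (cos β − √(cos²β − cos²φ)) / (cos β + √(cos²β − cos²φ)).
cos β = 0.9650, cos φ = 0.8763, √(cos²β − cos²φ) = 0.4042.
K_a = 0.9650 × (0.9650 − 0.4042)/(0.9650 + 0.4042) = 0.3953.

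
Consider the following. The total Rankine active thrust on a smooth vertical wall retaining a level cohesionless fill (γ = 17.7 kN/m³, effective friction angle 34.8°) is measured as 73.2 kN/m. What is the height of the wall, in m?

K_a = 0.2733. P_a = ½ K_a γ H² ⇒ H = √(2P_a/(K_a γ)).
H = √(2×73.2/(0.2733×17.7)) = 5.501 m.

5.50 m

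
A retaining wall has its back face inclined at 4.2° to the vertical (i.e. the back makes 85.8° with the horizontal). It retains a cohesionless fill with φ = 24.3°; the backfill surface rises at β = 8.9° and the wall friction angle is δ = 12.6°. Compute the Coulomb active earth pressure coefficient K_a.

K_a = sin²(α+φ) / [sin²α · sin(α−δ) · (1 + √{sin(φ+δ)sin(φ−β) / (sin(α−δ)sin(α+β))})²].
With α = 85.8°, φ = 24.3°, δ = 12.6°, β = 8.9°: K_a = 0.4667.

0.467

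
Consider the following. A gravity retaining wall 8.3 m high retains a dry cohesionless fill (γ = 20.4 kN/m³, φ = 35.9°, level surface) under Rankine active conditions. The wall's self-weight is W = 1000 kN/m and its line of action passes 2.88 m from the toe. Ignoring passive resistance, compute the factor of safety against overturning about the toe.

5.68

K_a = tan²(45° − 35.9°/2) = 0.2607.
P_a = ½K_aγH² = 0.5×0.2607×20.4×8.3² = 183.2 kN/m, acting at H/3 = 2.767 m above the base.
Overturning moment M_o = P_a × H/3 = 183.2 × 2.767 = 506.9.
Resisting moment M_r = W × 2.88 = 1000 × 2.88 = 2880.
FS_overturning = M_r/M_o = 2880/506.9 = 5.682.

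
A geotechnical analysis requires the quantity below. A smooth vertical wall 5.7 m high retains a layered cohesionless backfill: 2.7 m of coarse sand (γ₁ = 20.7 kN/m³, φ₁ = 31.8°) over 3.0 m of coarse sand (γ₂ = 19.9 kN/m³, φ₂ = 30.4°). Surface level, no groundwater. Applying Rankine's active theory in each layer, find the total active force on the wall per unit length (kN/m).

K_a1 = tan²(45°−31.8°/2) = 0.3098; K_a2 = tan²(45°−30.4°/2) = 0.3280.
Layer 1: σ at base = K_a1 γ₁ h₁ = 17.31 kPa; P₁ = ½×17.31×2.7 = 23.37.
Layer 2: σ_v at top = γ₁h₁ = 55.89; σ_h top = K_a2×55.89 = 18.33; σ_h base = K_a2×(55.89+19.9×3.0) = 37.91.
P₂ = ½(18.33+37.91)×3.0 = 84.37. Total P_a = 23.37+84.37 = 107.7 kN/m.

108 kN/m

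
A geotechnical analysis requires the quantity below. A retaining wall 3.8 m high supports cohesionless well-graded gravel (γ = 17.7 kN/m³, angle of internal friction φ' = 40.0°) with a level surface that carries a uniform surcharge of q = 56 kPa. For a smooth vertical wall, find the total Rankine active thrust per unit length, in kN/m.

K_a = tan²(45° − φ/2) = 0.2174.
Soil triangle: ½ K_a γ H² = 0.5×0.2174×17.7×3.8² = 27.79 kN/m.
Surcharge rectangle: K_a q H = 0.2174×56×3.8 = 46.27 kN/m.
Total = 27.79 + 46.27 = 74.06 kN/m.

74.1 kN/m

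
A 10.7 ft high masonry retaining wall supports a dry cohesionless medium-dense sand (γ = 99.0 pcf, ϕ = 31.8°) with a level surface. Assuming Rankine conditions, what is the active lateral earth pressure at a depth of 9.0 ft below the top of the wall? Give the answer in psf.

K_a = (1 − sin φ)/(1 + sin φ) = 0.3098.
σ_h = K_a γ z = 0.3098 × 99.0 × 9.0 = 276.0 psf.

276 psf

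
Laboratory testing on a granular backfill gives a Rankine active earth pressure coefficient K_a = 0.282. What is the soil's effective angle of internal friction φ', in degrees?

34.1°

K_a = tan²(45° − φ/2) ⇒ 45° − φ/2 = arctan(√0.282) = 27.97°.
φ = 2(45° − 27.97°) = 34.06°.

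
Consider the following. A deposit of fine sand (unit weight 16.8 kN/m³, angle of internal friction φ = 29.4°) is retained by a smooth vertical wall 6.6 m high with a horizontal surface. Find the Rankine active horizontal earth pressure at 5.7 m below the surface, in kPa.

K_a = (1 − sin φ)/(1 + sin φ) = 0.3415.
σ_h = K_a γ z = 0.3415 × 16.8 × 5.7 = 32.70 kPa.

32.7 kPa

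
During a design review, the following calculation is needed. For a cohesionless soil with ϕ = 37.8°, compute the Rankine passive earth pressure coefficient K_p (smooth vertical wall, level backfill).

K_p = (1 + sin φ)/(1 − sin φ) = tan²(45° + 37.8°/2) = 4.167.

4.17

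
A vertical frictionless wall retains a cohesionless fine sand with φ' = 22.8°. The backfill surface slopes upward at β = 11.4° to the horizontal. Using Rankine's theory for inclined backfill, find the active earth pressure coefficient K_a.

K_a = cos β · (cos β − √(cos²β − cos²φ)) / (cos β + √(cos²β − cos²φ)).
cos β = 0.9803, cos φ = 0.9219, √(cos²β − cos²φ) = 0.3333.
K_a = 0.9803 × (0.9803 − 0.3333)/(0.9803 + 0.3333) = 0.4828.

0.483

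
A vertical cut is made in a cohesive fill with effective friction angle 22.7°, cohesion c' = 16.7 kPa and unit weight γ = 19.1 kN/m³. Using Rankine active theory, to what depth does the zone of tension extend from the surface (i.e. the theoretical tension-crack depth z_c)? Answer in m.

2.63 m

K_a = tan²(45° − 22.7°/2) = 0.4431; √K_a = 0.6657.
The active pressure is zero where K_a γ z = 2c√K_a, so z_c = 2c/(γ√K_a) = 2×16.7/(19.1×0.6657) = 2.627 m.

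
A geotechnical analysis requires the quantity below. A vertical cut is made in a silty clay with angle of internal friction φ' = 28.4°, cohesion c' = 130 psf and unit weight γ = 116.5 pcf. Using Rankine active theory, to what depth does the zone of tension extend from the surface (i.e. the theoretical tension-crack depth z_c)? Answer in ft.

K_a = tan²(45° − 28.4°/2) = 0.3554; √K_a = 0.5961.
The active pressure is zero where K_a γ z = 2c√K_a, so z_c = 2c/(γ√K_a) = 2×130/(116.5×0.5961) = 3.744 ft.

3.74 ft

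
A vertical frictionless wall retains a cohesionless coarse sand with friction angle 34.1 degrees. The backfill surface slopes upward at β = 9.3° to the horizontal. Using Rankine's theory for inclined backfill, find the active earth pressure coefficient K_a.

0.291

K_a = cos β · (cos β − √(cos²β − cos²φ)) / (cos β + √(cos²β − cos²φ)).
cos β = 0.9869, cos φ = 0.8281, √(cos²β − cos²φ) = 0.5368.
K_a = 0.9869 × (0.9869 − 0.5368)/(0.9869 + 0.5368) = 0.2915.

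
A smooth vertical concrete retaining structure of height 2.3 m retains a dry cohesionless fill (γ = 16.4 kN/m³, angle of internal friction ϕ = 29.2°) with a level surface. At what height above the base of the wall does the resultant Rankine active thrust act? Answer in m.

0.767 m

K_a = 0.3442.
The pressure distribution is triangular, so the resultant acts at H/3 above the base = 2.3/3 = 0.7667 m.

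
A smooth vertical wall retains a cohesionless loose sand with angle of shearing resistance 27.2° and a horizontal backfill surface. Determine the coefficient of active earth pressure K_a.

K_a = (1 − sin φ)/(1 + sin φ) = (1 − sin 27.2°)/(1 + sin 27.2°) = 0.3726.

0.373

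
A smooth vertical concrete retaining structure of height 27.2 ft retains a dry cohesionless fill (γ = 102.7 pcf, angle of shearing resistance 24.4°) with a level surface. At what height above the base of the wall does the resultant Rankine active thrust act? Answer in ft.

9.07 ft

K_a = 0.4153.
The pressure distribution is triangular, so the resultant acts at H/3 above the base = 27.2/3 = 9.067 ft.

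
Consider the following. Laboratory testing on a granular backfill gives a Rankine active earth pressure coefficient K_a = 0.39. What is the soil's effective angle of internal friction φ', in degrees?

K_a = tan²(45° − φ/2) ⇒ 45° − φ/2 = arctan(√0.39) = 31.98°.
φ = 2(45° − 31.98°) = 26.03°.

26.0°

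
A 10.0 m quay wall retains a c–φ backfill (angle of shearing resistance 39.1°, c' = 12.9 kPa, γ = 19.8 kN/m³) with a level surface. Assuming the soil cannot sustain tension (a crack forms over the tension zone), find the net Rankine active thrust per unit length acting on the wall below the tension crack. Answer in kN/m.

118 kN/m

K_a = 0.2265; √K_a = 0.4759.
Tension-crack depth z_c = 2c/(γ√K_a) = 2×12.9/(19.8×0.4759) = 2.738 m.
σ_a at base = K_a γ H − 2c√K_a = 0.2265×19.8×10.0 − 2×12.9×0.4759 = 32.57 kPa.
P_a = ½ × 32.57 × (H − z_c) = 0.5×32.57×7.262 = 118.2 kN/m.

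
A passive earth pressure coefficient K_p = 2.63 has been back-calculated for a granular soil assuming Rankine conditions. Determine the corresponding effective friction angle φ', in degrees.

26.7°

K_p = (1+sin φ)/(1−sin φ) ⇒ sin φ = (K_p − 1)/(K_p + 1) = 0.4490.
φ = arcsin(0.4490) = 26.68°.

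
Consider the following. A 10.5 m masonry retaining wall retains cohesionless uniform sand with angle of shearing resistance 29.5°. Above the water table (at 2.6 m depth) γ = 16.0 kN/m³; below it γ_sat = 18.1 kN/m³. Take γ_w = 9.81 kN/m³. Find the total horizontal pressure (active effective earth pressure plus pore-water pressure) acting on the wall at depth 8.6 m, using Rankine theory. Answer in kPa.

K_a = (1 − sin φ)/(1 + sin φ) = 0.3401.
γ' = 18.1 − 9.81 = 8.290 kN/m³.
Effective vertical stress at 8.6 m: σ'_v = 16.0×2.6 + 8.290×6.00 = 91.34 kPa.
σ'_h = K_a σ'_v = 0.3401 × 91.34 = 31.06 kPa; u = γ_w × 6.00 = 58.86 kPa.
Total σ_h = 31.06 + 58.86 = 89.92 kPa.

89.9 kPa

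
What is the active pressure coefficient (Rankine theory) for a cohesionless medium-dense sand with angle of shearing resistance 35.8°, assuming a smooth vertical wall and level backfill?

0.262

K_a = (1 − sin φ)/(1 + sin φ) = (1 − sin 35.8°)/(1 + sin 35.8°) = 0.2619.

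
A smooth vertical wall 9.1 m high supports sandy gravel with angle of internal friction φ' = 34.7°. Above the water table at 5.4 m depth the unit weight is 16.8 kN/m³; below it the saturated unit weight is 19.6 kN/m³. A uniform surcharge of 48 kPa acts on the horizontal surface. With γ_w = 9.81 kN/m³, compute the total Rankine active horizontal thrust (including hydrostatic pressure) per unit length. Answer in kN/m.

365 kN/m

K_a = tan²(45° − φ/2) = 0.2745.
γ' = 19.6 − 9.81 = 9.790 kN/m³. h₂ = H − d_w = 3.7 m.
σ'_h: at surface K_a·q = 13.17; at WT K_a(q+γd_w) = 38.07; at base K_a(q+γd_w+γ'h₂) = 48.02 kPa.
P₁ = ½(13.17+38.07)×5.4 = 138.4; P₂ = ½(38.07+48.02)×3.7 = 159.3; P_w = ½γ_w h₂² = 67.15.
Total = 138.4+159.3+67.15 = 364.8 kN/m.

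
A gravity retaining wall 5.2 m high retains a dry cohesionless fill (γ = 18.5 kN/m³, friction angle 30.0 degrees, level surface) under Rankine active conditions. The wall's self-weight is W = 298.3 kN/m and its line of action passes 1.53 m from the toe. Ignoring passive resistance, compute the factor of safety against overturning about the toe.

K_a = tan²(45° − 30.0°/2) = 0.3333.
P_a = ½K_aγH² = 0.5×0.3333×18.5×5.2² = 83.37 kN/m, acting at H/3 = 1.733 m above the base.
Overturning moment M_o = P_a × H/3 = 83.37 × 1.733 = 144.5.
Resisting moment M_r = W × 1.53 = 298.3 × 1.53 = 456.4.
FS_overturning = M_r/M_o = 456.4/144.5 = 3.158.

3.16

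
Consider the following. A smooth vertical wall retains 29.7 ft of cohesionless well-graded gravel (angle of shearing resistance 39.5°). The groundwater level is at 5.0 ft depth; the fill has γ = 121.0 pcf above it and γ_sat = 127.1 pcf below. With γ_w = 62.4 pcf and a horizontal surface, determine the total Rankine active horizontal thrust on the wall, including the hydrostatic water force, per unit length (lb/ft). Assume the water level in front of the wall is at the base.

27100 lb/ft

K_a = tan²(45° − φ/2) = 0.2224.
γ' = 127.1 − 62.4 = 64.70 pcf. Depth below WT = 24.7 ft.
σ'_h at WT = K_a γ d_w = 134.6 psf; at base = 134.6 + K_a γ' × 24.7 = 490.0 psf.
P₁ (0–5.0 ft) = ½×134.6×5.0 = 336.4. P₂ (5.0–29.7 ft) = ½(134.6+490.0)×24.7 = 7714.
P_w = ½ γ_w h₂² = 0.5×62.4×24.7² = 19030. Total = 336.4+7714+19030 = 27090 lb/ft.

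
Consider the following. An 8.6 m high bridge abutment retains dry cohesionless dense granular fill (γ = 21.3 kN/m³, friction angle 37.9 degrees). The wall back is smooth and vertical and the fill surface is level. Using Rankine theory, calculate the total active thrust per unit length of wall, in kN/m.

188 kN/m

K_a = tan²(45° − φ/2) = 0.2389.
P_a = ½ K_a γ H² = 0.5 × 0.2389 × 21.3 × 8.6² = 188.2 kN/m.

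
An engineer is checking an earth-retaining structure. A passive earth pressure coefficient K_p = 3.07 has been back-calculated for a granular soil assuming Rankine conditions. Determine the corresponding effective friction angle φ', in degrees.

K_p = (1+sin φ)/(1−sin φ) ⇒ sin φ = (K_p − 1)/(K_p + 1) = 0.5086.
φ = arcsin(0.5086) = 30.57°.

30.6°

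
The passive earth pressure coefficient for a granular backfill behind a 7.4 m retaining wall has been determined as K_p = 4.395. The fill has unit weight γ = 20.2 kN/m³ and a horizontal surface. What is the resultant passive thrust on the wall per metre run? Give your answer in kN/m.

2430 kN/m

P = ½ K_p γ H² = 0.5 × 4.395 × 20.2 × 7.4² = 2431 kN/m.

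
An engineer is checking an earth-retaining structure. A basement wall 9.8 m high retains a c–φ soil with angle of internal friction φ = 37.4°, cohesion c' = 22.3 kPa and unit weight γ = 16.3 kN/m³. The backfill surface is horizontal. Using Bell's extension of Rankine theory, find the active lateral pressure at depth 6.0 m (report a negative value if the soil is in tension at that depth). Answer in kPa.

1.85 kPa

K_a = (1 − sin φ)/(1 + sin φ) = 0.2443.
σ_a = K_a γ z − 2c√K_a = 0.2443×16.3×6.0 − 2×22.3×0.4942 = 1.846 kPa.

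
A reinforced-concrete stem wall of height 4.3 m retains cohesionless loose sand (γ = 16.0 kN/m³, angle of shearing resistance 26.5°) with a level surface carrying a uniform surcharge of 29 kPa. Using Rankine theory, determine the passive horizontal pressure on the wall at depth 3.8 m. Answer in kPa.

235 kPa

K_p = (1 + sin φ)/(1 − sin φ) = 2.611.
σ_v = γz + q = 16.0 × 3.8 + 29 = 89.80 kPa.
σ_h = K_p σ_v = 2.611 × 89.80 = 234.5 kPa.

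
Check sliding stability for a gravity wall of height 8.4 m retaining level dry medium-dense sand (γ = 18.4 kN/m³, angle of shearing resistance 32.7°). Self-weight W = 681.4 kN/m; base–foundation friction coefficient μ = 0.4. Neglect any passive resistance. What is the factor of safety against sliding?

K_a = tan²(45° − 32.7°/2) = 0.2985.
P_a = ½K_aγH² = 0.5×0.2985×18.4×8.4² = 193.8 kN/m, acting at H/3 = 2.800 m above the base.
FS_sliding = μW / P_a = 0.4×681.4 / 193.8 = 1.407.

1.41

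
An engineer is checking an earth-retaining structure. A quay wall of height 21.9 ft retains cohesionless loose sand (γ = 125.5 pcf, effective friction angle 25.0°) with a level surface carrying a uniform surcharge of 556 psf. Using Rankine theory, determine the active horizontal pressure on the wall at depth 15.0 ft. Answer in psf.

990 psf

K_a = (1 − sin φ)/(1 + sin φ) = 0.4059.
σ_v = γz + q = 125.5 × 15.0 + 556 = 2438 psf.
σ_h = K_a σ_v = 0.4059 × 2438 = 989.7 psf.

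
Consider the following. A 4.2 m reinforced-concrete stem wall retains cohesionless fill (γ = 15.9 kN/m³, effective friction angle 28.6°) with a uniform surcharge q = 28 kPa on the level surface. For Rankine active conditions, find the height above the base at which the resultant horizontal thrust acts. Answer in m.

K_a = 0.3525.
Triangular part P₁ = ½K_aγH² = 49.44 at H/3 = 1.400 m; rectangular part P₂ = K_a q H = 41.46 at H/2 = 2.100 m.
ȳ = (P₁·1.400 + P₂·2.100)/(P₁+P₂) = 1.719 m.

1.72 m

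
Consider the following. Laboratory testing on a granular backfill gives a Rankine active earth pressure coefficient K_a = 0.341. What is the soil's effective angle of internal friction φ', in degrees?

K_a = tan²(45° − φ/2) ⇒ 45° − φ/2 = arctan(√0.341) = 30.28°.
φ = 2(45° − 30.28°) = 29.43°.

29.4°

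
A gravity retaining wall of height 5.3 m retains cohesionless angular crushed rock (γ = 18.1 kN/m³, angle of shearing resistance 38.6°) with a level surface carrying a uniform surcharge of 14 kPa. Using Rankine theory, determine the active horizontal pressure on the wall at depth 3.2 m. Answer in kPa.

K_a = (1 − sin φ)/(1 + sin φ) = 0.2316.
σ_v = γz + q = 18.1 × 3.2 + 14 = 71.92 kPa.
σ_h = K_a σ_v = 0.2316 × 71.92 = 16.66 kPa.

16.7 kPa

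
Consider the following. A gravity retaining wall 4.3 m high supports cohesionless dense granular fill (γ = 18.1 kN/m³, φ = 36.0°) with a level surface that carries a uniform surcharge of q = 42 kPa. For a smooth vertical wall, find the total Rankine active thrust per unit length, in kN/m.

K_a = tan²(45° − φ/2) = 0.2596.
Soil triangle: ½ K_a γ H² = 0.5×0.2596×18.1×4.3² = 43.44 kN/m.
Surcharge rectangle: K_a q H = 0.2596×42×4.3 = 46.89 kN/m.
Total = 43.44 + 46.89 = 90.33 kN/m.

90.3 kN/m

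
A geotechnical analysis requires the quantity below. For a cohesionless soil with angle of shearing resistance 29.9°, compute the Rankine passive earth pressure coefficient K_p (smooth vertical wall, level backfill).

2.99

K_p = (1 + sin φ)/(1 − sin φ) = tan²(45° + 29.9°/2) = 2.988.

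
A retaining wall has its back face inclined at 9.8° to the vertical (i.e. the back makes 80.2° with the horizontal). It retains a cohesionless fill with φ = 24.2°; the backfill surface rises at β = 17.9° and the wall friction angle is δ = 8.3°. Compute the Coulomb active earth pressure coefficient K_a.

K_a = sin²(α+φ) / [sin²α · sin(α−δ) · (1 + √{sin(φ+δ)sin(φ−β) / (sin(α−δ)sin(α+β))})²].
With α = 80.2°, φ = 24.2°, δ = 8.3°, β = 17.9°: K_a = 0.6502.

0.650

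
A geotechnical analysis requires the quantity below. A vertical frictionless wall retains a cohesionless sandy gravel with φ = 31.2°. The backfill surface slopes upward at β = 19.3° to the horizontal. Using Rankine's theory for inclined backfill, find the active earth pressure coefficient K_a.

K_a = cos β · (cos β − √(cos²β − cos²φ)) / (cos β + √(cos²β − cos²φ)).
cos β = 0.9438, cos φ = 0.8554, √(cos²β − cos²φ) = 0.3989.
K_a = 0.9438 × (0.9438 − 0.3989)/(0.9438 + 0.3989) = 0.3830.

0.383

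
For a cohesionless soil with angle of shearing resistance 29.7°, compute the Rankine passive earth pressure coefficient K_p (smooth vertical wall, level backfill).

K_p = (1 + sin φ)/(1 − sin φ) = tan²(45° + 29.7°/2) = 2.964.

2.96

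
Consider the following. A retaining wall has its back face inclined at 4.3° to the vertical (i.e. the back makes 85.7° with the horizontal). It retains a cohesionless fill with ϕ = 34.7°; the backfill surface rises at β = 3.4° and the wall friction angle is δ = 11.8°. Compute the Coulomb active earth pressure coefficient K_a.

K_a = sin²(α+φ) / [sin²α · sin(α−δ) · (1 + √{sin(φ+δ)sin(φ−β) / (sin(α−δ)sin(α+β))})²].
With α = 85.7°, φ = 34.7°, δ = 11.8°, β = 3.4°: K_a = 0.2944.

0.294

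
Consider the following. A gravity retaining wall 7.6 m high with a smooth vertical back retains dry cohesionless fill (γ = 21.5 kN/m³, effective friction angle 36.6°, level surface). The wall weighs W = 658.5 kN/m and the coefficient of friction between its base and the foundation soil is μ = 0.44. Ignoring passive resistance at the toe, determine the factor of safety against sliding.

1.84

K_a = tan²(45° − 36.6°/2) = 0.2530.
P_a = ½K_aγH² = 0.5×0.2530×21.5×7.6² = 157.1 kN/m, acting at H/3 = 2.533 m above the base.
FS_sliding = μW / P_a = 0.44×658.5 / 157.1 = 1.845.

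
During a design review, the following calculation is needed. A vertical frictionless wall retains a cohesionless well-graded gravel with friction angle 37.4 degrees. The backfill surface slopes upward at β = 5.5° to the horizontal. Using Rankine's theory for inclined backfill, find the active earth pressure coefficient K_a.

0.247

K_a = cos β · (cos β − √(cos²β − cos²φ)) / (cos β + √(cos²β − cos²φ)).
cos β = 0.9954, cos φ = 0.7944, √(cos²β − cos²φ) = 0.5998.
K_a = 0.9954 × (0.9954 − 0.5998)/(0.9954 + 0.5998) = 0.2469.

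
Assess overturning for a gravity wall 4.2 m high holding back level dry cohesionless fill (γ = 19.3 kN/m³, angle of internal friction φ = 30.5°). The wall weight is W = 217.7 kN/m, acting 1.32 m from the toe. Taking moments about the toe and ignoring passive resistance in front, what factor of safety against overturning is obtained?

K_a = tan²(45° − 30.5°/2) = 0.3267.
P_a = ½K_aγH² = 0.5×0.3267×19.3×4.2² = 55.61 kN/m, acting at H/3 = 1.400 m above the base.
Overturning moment M_o = P_a × H/3 = 55.61 × 1.400 = 77.85.
Resisting moment M_r = W × 1.32 = 217.7 × 1.32 = 287.4.
FS_overturning = M_r/M_o = 287.4/77.85 = 3.691.

3.69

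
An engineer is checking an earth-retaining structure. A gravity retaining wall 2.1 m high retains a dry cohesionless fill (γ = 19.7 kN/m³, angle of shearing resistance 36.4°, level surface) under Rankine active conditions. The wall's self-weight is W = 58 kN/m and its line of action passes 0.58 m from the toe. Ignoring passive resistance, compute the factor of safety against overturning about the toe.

4.34

K_a = tan²(45° − 36.4°/2) = 0.2552.
P_a = ½K_aγH² = 0.5×0.2552×19.7×2.1² = 11.08 kN/m, acting at H/3 = 0.7000 m above the base.
Overturning moment M_o = P_a × H/3 = 11.08 × 0.7000 = 7.759.
Resisting moment M_r = W × 0.58 = 58 × 0.58 = 33.64.
FS_overturning = M_r/M_o = 33.64/7.759 = 4.336.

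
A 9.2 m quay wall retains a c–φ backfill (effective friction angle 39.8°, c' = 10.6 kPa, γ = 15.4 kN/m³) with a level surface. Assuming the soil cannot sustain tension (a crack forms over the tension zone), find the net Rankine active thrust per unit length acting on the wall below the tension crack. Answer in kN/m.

66.2 kN/m

K_a = 0.2194; √K_a = 0.4684.
Tension-crack depth z_c = 2c/(γ√K_a) = 2×10.6/(15.4×0.4684) = 2.939 m.
σ_a at base = K_a γ H − 2c√K_a = 0.2194×15.4×9.2 − 2×10.6×0.4684 = 21.16 kPa.
P_a = ½ × 21.16 × (H − z_c) = 0.5×21.16×6.261 = 66.24 kN/m.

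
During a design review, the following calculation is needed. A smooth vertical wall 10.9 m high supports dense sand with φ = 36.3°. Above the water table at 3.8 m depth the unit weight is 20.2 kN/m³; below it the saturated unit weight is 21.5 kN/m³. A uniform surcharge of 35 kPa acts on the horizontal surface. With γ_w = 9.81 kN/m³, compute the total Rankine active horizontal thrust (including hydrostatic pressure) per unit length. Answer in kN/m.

K_a = tan²(45° − φ/2) = 0.2563.
γ' = 21.5 − 9.81 = 11.69 kN/m³. h₂ = H − d_w = 7.1 m.
σ'_h: at surface K_a·q = 8.969; at WT K_a(q+γd_w) = 28.64; at base K_a(q+γd_w+γ'h₂) = 49.91 kPa.
P₁ = ½(8.969+28.64)×3.8 = 71.46; P₂ = ½(28.64+49.91)×7.1 = 278.9; P_w = ½γ_w h₂² = 247.3.
Total = 71.46+278.9+247.3 = 597.6 kN/m.

598 kN/m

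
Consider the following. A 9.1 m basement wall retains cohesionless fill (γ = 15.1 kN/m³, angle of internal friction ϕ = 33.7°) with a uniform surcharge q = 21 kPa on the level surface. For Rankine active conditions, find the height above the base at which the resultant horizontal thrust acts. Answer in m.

K_a = 0.2863.
Triangular part P₁ = ½K_aγH² = 179.0 at H/3 = 3.033 m; rectangular part P₂ = K_a q H = 54.71 at H/2 = 4.550 m.
ȳ = (P₁·3.033 + P₂·4.550)/(P₁+P₂) = 3.388 m.

3.39 m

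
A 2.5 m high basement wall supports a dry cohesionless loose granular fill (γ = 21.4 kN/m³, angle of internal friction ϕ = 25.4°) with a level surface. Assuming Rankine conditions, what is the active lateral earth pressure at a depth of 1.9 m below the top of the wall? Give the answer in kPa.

K_a = (1 − sin φ)/(1 + sin φ) = 0.3996.
σ_h = K_a γ z = 0.3996 × 21.4 × 1.9 = 16.25 kPa.

16.2 kPa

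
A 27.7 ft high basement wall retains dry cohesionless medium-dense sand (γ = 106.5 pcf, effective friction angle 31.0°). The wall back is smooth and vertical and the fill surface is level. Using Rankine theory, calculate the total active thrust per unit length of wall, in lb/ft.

K_a = tan²(45° − φ/2) = 0.3201.
P_a = ½ K_a γ H² = 0.5 × 0.3201 × 106.5 × 27.7² = 13080 lb/ft.

13100 lb/ft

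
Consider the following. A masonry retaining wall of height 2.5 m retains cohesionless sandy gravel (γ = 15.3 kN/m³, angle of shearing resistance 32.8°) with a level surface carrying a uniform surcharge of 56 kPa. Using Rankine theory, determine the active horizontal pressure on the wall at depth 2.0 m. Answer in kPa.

25.7 kPa

K_a = (1 − sin φ)/(1 + sin φ) = 0.2973.
σ_v = γz + q = 15.3 × 2.0 + 56 = 86.60 kPa.
σ_h = K_a σ_v = 0.2973 × 86.60 = 25.74 kPa.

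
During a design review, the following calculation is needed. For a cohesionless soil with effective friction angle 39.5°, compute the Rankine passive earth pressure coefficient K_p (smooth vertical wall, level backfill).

4.50

K_p = (1 + sin φ)/(1 − sin φ) = tan²(45° + 39.5°/2) = 4.496.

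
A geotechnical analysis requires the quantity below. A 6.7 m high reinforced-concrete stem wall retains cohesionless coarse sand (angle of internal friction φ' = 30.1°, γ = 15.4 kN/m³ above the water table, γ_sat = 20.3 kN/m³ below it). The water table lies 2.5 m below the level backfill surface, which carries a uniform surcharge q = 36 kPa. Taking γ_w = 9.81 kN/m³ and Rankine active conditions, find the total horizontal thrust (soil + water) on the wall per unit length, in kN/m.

K_a = tan²(45° − φ/2) = 0.3320.
γ' = 20.3 − 9.81 = 10.49 kN/m³. h₂ = H − d_w = 4.2 m.
σ'_h: at surface K_a·q = 11.95; at WT K_a(q+γd_w) = 24.73; at base K_a(q+γd_w+γ'h₂) = 39.36 kPa.
P₁ = ½(11.95+24.73)×2.5 = 45.86; P₂ = ½(24.73+39.36)×4.2 = 134.6; P_w = ½γ_w h₂² = 86.52.
Total = 45.86+134.6+86.52 = 267.0 kN/m.

267 kN/m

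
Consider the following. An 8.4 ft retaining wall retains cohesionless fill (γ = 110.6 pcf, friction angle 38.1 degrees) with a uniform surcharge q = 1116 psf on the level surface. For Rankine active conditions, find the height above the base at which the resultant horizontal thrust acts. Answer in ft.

3.79 ft

K_a = 0.2368.
Triangular part P₁ = ½K_aγH² = 924.1 at H/3 = 2.800 ft; rectangular part P₂ = K_a q H = 2220 at H/2 = 4.200 ft.
ȳ = (P₁·2.800 + P₂·4.200)/(P₁+P₂) = 3.789 ft.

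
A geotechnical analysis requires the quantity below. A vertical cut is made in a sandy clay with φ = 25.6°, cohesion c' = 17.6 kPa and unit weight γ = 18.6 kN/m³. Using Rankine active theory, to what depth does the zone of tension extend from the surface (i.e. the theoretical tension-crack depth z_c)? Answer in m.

K_a = tan²(45° − 25.6°/2) = 0.3966; √K_a = 0.6297.
The active pressure is zero where K_a γ z = 2c√K_a, so z_c = 2c/(γ√K_a) = 2×17.6/(18.6×0.6297) = 3.005 m.

3.01 m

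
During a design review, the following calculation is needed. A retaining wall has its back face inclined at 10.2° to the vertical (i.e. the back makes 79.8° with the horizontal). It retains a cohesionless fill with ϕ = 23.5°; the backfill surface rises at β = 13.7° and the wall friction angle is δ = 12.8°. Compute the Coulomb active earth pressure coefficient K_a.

0.599

K_a = sin²(α+φ) / [sin²α · sin(α−δ) · (1 + √{sin(φ+δ)sin(φ−β) / (sin(α−δ)sin(α+β))})²].
With α = 79.8°, φ = 23.5°, δ = 12.8°, β = 13.7°: K_a = 0.5994.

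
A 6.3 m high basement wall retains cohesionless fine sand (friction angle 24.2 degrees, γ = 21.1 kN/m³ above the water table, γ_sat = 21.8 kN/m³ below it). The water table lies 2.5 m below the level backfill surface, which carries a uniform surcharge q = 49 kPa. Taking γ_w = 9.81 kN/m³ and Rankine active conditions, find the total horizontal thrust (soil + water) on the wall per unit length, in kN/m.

348 kN/m

K_a = tan²(45° − φ/2) = 0.4185.
γ' = 21.8 − 9.81 = 11.99 kN/m³. h₂ = H − d_w = 3.8 m.
σ'_h: at surface K_a·q = 20.51; at WT K_a(q+γd_w) = 42.58; at base K_a(q+γd_w+γ'h₂) = 61.65 kPa.
P₁ = ½(20.51+42.58)×2.5 = 78.86; P₂ = ½(42.58+61.65)×3.8 = 198.0; P_w = ½γ_w h₂² = 70.83.
Total = 78.86+198.0+70.83 = 347.7 kN/m.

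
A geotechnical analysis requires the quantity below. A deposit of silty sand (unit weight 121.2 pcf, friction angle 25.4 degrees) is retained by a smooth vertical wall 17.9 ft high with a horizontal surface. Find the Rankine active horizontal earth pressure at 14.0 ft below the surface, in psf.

K_a = (1 − sin φ)/(1 + sin φ) = 0.3996.
σ_h = K_a γ z = 0.3996 × 121.2 × 14.0 = 678.1 psf.

678 psf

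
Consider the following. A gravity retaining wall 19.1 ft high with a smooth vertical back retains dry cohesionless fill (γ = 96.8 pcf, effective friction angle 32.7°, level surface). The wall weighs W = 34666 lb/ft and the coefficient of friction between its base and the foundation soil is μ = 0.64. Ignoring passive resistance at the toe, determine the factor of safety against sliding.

K_a = tan²(45° − 32.7°/2) = 0.2985.
P_a = ½K_aγH² = 0.5×0.2985×96.8×19.1² = 5271 lb/ft, acting at H/3 = 6.367 ft above the base.
FS_sliding = μW / P_a = 0.64×34666 / 5271 = 4.209.

4.21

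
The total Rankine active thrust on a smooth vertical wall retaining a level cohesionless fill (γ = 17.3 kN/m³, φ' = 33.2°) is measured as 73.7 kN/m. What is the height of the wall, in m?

K_a = 0.2924. P_a = ½ K_a γ H² ⇒ H = √(2P_a/(K_a γ)).
H = √(2×73.7/(0.2924×17.3)) = 5.398 m.

5.40 m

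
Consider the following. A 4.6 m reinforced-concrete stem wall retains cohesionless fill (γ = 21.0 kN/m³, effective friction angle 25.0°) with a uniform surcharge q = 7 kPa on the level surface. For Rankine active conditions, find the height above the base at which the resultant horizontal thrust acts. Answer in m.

K_a = 0.4059.
Triangular part P₁ = ½K_aγH² = 90.17 at H/3 = 1.533 m; rectangular part P₂ = K_a q H = 13.07 at H/2 = 2.300 m.
ȳ = (P₁·1.533 + P₂·2.300)/(P₁+P₂) = 1.630 m.

1.63 m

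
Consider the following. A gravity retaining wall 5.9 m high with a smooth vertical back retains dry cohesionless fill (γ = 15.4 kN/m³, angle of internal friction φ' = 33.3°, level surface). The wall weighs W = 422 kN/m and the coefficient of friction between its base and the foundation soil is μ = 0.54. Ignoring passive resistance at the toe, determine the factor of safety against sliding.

2.92

K_a = tan²(45° − 33.3°/2) = 0.2911.
P_a = ½K_aγH² = 0.5×0.2911×15.4×5.9² = 78.04 kN/m, acting at H/3 = 1.967 m above the base.
FS_sliding = μW / P_a = 0.54×422 / 78.04 = 2.920.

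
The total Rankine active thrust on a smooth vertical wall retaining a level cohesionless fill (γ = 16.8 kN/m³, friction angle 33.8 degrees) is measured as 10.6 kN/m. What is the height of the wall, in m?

K_a = 0.2851. P_a = ½ K_a γ H² ⇒ H = √(2P_a/(K_a γ)).
H = √(2×10.6/(0.2851×16.8)) = 2.104 m.

2.10 m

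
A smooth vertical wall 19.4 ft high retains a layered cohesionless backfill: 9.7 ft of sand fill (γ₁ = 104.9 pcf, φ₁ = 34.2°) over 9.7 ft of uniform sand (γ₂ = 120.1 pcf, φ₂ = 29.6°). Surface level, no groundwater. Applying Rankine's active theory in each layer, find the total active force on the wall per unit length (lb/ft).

K_a1 = tan²(45°−34.2°/2) = 0.2803; K_a2 = tan²(45°−29.6°/2) = 0.3387.
Layer 1: σ at base = K_a1 γ₁ h₁ = 285.3 psf; P₁ = ½×285.3×9.7 = 1383.
Layer 2: σ_v at top = γ₁h₁ = 1018; σ_h top = K_a2×1018 = 344.7; σ_h base = K_a2×(1018+120.1×9.7) = 739.3.
P₂ = ½(344.7+739.3)×9.7 = 5257. Total P_a = 1383+5257 = 6641 lb/ft.

6640 lb/ft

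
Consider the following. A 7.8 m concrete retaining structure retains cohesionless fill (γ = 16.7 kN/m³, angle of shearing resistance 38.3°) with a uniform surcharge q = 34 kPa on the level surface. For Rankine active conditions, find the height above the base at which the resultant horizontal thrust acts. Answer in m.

3.05 m

K_a = 0.2347.
Triangular part P₁ = ½K_aγH² = 119.2 at H/3 = 2.600 m; rectangular part P₂ = K_a q H = 62.25 at H/2 = 3.900 m.
ȳ = (P₁·2.600 + P₂·3.900)/(P₁+P₂) = 3.046 m.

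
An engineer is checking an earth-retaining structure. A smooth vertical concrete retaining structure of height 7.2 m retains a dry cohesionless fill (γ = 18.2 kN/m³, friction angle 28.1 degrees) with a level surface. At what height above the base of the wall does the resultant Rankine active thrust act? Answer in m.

K_a = 0.3596.
The pressure distribution is triangular, so the resultant acts at H/3 above the base = 7.2/3 = 2.400 m.

2.40 m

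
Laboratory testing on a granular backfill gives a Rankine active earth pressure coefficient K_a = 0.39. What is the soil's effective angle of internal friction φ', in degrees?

26.0°

K_a = tan²(45° − φ/2) ⇒ 45° − φ/2 = arctan(√0.39) = 31.98°.
φ = 2(45° − 31.98°) = 26.03°.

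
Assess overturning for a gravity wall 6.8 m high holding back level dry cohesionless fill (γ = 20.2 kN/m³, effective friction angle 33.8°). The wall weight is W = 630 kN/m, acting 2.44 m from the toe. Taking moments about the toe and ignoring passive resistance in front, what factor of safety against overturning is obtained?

5.09

K_a = tan²(45° − 33.8°/2) = 0.2851.
P_a = ½K_aγH² = 0.5×0.2851×20.2×6.8² = 133.1 kN/m, acting at H/3 = 2.267 m above the base.
Overturning moment M_o = P_a × H/3 = 133.1 × 2.267 = 301.8.
Resisting moment M_r = W × 2.44 = 630 × 2.44 = 1537.
FS_overturning = M_r/M_o = 1537/301.8 = 5.093.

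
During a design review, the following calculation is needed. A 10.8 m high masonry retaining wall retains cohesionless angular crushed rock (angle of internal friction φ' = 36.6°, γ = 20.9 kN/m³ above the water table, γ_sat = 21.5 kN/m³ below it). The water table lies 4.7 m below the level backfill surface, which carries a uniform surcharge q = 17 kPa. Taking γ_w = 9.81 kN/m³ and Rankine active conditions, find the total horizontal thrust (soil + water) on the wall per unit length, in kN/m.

K_a = tan²(45° − φ/2) = 0.2530.
γ' = 21.5 − 9.81 = 11.69 kN/m³. h₂ = H − d_w = 6.1 m.
σ'_h: at surface K_a·q = 4.300; at WT K_a(q+γd_w) = 29.15; at base K_a(q+γd_w+γ'h₂) = 47.19 kPa.
P₁ = ½(4.300+29.15)×4.7 = 78.60; P₂ = ½(29.15+47.19)×6.1 = 232.8; P_w = ½γ_w h₂² = 182.5.
Total = 78.60+232.8+182.5 = 493.9 kN/m.

494 kN/m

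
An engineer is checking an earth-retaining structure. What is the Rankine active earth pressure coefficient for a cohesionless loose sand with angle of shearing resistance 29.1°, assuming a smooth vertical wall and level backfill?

K_a = (1 − sin φ)/(1 + sin φ) = (1 − sin 29.1°)/(1 + sin 29.1°) = 0.3456.

0.346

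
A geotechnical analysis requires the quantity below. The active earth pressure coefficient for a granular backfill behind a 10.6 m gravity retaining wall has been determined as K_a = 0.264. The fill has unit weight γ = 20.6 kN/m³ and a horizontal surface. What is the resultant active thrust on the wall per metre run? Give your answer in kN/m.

P = ½ K_a γ H² = 0.5 × 0.264 × 20.6 × 10.6² = 305.5 kN/m.

306 kN/m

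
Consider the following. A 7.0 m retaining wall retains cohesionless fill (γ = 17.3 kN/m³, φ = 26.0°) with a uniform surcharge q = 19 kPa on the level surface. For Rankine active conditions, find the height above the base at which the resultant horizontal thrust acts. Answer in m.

2.61 m

K_a = 0.3905.
Triangular part P₁ = ½K_aγH² = 165.5 at H/3 = 2.333 m; rectangular part P₂ = K_a q H = 51.93 at H/2 = 3.500 m.
ȳ = (P₁·2.333 + P₂·3.500)/(P₁+P₂) = 2.612 m.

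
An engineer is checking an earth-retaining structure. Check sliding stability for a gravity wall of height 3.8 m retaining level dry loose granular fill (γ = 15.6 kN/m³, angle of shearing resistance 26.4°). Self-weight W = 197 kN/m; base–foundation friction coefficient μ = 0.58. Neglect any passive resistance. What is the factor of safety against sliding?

2.64

K_a = tan²(45° − 26.4°/2) = 0.3844.
P_a = ½K_aγH² = 0.5×0.3844×15.6×3.8² = 43.30 kN/m, acting at H/3 = 1.267 m above the base.
FS_sliding = μW / P_a = 0.58×197 / 43.30 = 2.639.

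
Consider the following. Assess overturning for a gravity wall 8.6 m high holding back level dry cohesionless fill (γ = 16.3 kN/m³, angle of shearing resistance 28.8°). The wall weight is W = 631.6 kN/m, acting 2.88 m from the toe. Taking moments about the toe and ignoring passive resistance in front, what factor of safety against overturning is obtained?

3.01

K_a = tan²(45° − 28.8°/2) = 0.3498.
P_a = ½K_aγH² = 0.5×0.3498×16.3×8.6² = 210.8 kN/m, acting at H/3 = 2.867 m above the base.
Overturning moment M_o = P_a × H/3 = 210.8 × 2.867 = 604.4.
Resisting moment M_r = W × 2.88 = 631.6 × 2.88 = 1819.
FS_overturning = M_r/M_o = 1819/604.4 = 3.010.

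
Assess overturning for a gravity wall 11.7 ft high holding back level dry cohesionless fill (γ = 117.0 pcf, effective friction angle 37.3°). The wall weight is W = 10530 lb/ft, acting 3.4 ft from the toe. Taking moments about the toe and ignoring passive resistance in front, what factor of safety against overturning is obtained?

4.67

K_a = tan²(45° − 37.3°/2) = 0.2453.
P_a = ½K_aγH² = 0.5×0.2453×117.0×11.7² = 1965 lb/ft, acting at H/3 = 3.900 ft above the base.
Overturning moment M_o = P_a × H/3 = 1965 × 3.900 = 7662.
Resisting moment M_r = W × 3.4 = 10530 × 3.4 = 35800.
FS_overturning = M_r/M_o = 35800/7662 = 4.672.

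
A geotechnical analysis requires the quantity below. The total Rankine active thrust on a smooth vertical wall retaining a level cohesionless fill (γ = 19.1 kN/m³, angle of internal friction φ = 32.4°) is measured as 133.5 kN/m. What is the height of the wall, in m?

K_a = 0.3022. P_a = ½ K_a γ H² ⇒ H = √(2P_a/(K_a γ)).
H = √(2×133.5/(0.3022×19.1)) = 6.801 m.

6.80 m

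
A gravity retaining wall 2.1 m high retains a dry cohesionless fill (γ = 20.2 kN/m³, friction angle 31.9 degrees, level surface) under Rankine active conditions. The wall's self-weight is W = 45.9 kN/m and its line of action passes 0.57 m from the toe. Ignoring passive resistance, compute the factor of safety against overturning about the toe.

K_a = tan²(45° − 31.9°/2) = 0.3085.
P_a = ½K_aγH² = 0.5×0.3085×20.2×2.1² = 13.74 kN/m, acting at H/3 = 0.7000 m above the base.
Overturning moment M_o = P_a × H/3 = 13.74 × 0.7000 = 9.619.
Resisting moment M_r = W × 0.57 = 45.9 × 0.57 = 26.16.
FS_overturning = M_r/M_o = 26.16/9.619 = 2.720.

2.72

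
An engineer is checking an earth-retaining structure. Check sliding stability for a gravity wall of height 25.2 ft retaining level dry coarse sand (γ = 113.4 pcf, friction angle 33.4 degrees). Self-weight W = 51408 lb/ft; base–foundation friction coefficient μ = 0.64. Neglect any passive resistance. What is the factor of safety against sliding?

K_a = tan²(45° − 33.4°/2) = 0.2899.
P_a = ½K_aγH² = 0.5×0.2899×113.4×25.2² = 10440 lb/ft, acting at H/3 = 8.400 ft above the base.
FS_sliding = μW / P_a = 0.64×51408 / 10440 = 3.152.

3.15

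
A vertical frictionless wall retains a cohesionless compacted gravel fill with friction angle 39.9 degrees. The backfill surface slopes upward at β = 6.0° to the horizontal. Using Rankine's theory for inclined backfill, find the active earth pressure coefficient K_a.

0.221

K_a = cos β · (cos β − √(cos²β − cos²φ)) / (cos β + √(cos²β − cos²φ)).
cos β = 0.9945, cos φ = 0.7672, √(cos²β − cos²φ) = 0.6329.
K_a = 0.9945 × (0.9945 − 0.6329)/(0.9945 + 0.6329) = 0.2210.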